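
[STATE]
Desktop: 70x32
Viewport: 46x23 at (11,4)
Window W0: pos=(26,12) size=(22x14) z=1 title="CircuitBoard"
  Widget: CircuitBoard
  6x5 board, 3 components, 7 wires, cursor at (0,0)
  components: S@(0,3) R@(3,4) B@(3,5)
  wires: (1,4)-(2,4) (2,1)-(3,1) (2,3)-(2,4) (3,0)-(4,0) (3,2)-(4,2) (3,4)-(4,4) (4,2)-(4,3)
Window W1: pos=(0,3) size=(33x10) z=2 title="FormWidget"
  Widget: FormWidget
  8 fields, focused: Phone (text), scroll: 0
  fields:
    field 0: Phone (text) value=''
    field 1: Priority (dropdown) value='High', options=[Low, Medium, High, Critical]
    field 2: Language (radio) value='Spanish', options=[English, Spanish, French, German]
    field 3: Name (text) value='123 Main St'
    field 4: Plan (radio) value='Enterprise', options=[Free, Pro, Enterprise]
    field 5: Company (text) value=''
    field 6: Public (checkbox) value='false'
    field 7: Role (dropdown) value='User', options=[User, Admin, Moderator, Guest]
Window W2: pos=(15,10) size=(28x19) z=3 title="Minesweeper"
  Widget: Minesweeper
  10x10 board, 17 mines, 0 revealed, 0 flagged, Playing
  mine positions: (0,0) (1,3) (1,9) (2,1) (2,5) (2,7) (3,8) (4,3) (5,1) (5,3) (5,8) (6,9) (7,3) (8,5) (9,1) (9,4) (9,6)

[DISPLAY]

t                    ┃                        
─────────────────────┨                        
    [               ]┃                        
:   [High          ▼]┃                        
:   ( ) English  (●) ┃                        
    [123 Main St    ]┃                        
    ┏━━━━━━━━━━━━━━━━━━━━━━━━━━┓              
    ┃ Minesweeper              ┃              
━━━━┠──────────────────────────┨━━━━┓         
    ┃■■■■■■■■■■                ┃    ┃         
    ┃■■■■■■■■■■                ┃────┨         
    ┃■■■■■■■■■■                ┃    ┃         
    ┃■■■■■■■■■■                ┃S   ┃         
    ┃■■■■■■■■■■                ┃    ┃         
    ┃■■■■■■■■■■                ┃    ┃         
    ┃■■■■■■■■■■                ┃    ┃         
    ┃■■■■■■■■■■                ┃· ─ ┃         
    ┃■■■■■■■■■■                ┃    ┃         
    ┃■■■■■■■■■■                ┃    ┃         
    ┃                          ┃    ┃         
    ┃                          ┃·   ┃         
    ┃                          ┃━━━━┛         
    ┃                          ┃              


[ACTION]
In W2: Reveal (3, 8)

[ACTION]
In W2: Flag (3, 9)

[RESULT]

t                    ┃                        
─────────────────────┨                        
    [               ]┃                        
:   [High          ▼]┃                        
:   ( ) English  (●) ┃                        
    [123 Main St    ]┃                        
    ┏━━━━━━━━━━━━━━━━━━━━━━━━━━┓              
    ┃ Minesweeper              ┃              
━━━━┠──────────────────────────┨━━━━┓         
    ┃✹■■■■■■■■■                ┃    ┃         
    ┃■■■✹■■■■■✹                ┃────┨         
    ┃■✹■■■✹■✹■■                ┃    ┃         
    ┃■■■■■■■■✹■                ┃S   ┃         
    ┃■■■✹■■■■■■                ┃    ┃         
    ┃■✹■✹■■■■✹■                ┃    ┃         
    ┃■■■■■■■■■✹                ┃    ┃         
    ┃■■■✹■■■■■■                ┃· ─ ┃         
    ┃■■■■■✹■■■■                ┃    ┃         
    ┃■✹■■✹■✹■■■                ┃    ┃         
    ┃                          ┃    ┃         
    ┃                          ┃·   ┃         
    ┃                          ┃━━━━┛         
    ┃                          ┃              


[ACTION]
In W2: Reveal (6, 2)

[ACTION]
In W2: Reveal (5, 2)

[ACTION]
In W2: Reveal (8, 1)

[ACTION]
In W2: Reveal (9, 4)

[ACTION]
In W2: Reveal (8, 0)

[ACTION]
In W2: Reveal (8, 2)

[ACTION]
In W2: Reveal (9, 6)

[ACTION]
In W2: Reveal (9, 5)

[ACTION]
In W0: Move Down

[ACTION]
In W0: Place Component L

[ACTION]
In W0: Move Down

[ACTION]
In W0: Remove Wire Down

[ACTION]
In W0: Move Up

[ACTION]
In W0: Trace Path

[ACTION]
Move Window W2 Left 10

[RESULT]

t                    ┃                        
─────────────────────┨                        
    [               ]┃                        
:   [High          ▼]┃                        
:   ( ) English  (●) ┃                        
    [123 Main St    ]┃                        
━━━━━━━━━━━━━━━━━━━━━┓                        
sweeper              ┃                        
─────────────────────┨━━━━━━━━━━━━━━┓         
■■■■■                ┃itBoard       ┃         
■■■■✹                ┃──────────────┨         
✹■✹■■                ┃ 2 3 4 5      ┃         
■■■✹■                ┃          S   ┃         
■■■■■                ┃              ┃         
■■■✹■                ┃              ┃         
■■■■✹                ┃              ┃         
■■■■■                ┃  ·       · ─ ┃         
✹■■■■                ┃  │           ┃         
■✹■■■                ┃  ·   ·       ┃         
                     ┃      │       ┃         
                     ┃      · ─ ·   ┃         
                     ┃━━━━━━━━━━━━━━┛         
                     ┃                        


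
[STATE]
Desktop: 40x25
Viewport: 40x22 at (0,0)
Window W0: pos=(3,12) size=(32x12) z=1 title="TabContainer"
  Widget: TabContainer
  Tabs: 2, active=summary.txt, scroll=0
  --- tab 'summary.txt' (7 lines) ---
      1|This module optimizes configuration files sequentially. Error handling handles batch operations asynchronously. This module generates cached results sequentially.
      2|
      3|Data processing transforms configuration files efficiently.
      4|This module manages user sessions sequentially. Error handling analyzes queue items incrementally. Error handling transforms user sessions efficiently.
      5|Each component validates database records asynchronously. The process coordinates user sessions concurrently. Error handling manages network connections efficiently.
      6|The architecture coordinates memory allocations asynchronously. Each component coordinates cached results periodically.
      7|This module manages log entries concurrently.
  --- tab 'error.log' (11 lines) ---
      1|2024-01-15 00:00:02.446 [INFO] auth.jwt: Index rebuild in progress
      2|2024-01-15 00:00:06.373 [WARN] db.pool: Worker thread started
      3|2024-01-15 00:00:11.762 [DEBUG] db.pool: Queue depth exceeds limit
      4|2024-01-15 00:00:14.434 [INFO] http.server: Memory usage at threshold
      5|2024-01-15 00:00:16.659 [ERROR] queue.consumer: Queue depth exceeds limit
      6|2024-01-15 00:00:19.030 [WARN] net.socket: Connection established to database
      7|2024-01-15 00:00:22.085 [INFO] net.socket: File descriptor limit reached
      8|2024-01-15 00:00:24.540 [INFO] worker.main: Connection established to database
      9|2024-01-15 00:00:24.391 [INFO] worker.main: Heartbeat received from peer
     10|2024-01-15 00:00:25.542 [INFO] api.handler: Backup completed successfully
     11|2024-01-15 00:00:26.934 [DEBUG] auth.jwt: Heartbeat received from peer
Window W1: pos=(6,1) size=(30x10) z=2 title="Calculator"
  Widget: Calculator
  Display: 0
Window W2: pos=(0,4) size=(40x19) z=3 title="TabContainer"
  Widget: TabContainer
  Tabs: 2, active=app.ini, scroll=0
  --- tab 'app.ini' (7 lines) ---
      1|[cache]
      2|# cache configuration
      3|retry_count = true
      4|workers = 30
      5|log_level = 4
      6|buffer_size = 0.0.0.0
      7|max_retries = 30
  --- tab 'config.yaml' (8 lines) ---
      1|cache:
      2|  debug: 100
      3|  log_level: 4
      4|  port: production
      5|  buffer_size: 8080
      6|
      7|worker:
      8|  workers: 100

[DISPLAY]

                                        
      ┏━━━━━━━━━━━━━━━━━━━━━━━━━━━━┓    
      ┃ Calculator                 ┃    
      ┠────────────────────────────┨    
┏━━━━━━━━━━━━━━━━━━━━━━━━━━━━━━━━━━━━━━┓
┃ TabContainer                         ┃
┠──────────────────────────────────────┨
┃[app.ini]│ config.yaml                ┃
┃──────────────────────────────────────┃
┃[cache]                               ┃
┃# cache configuration                 ┃
┃retry_count = true                    ┃
┃workers = 30                          ┃
┃log_level = 4                         ┃
┃buffer_size = 0.0.0.0                 ┃
┃max_retries = 30                      ┃
┃                                      ┃
┃                                      ┃
┃                                      ┃
┃                                      ┃
┃                                      ┃
┃                                      ┃


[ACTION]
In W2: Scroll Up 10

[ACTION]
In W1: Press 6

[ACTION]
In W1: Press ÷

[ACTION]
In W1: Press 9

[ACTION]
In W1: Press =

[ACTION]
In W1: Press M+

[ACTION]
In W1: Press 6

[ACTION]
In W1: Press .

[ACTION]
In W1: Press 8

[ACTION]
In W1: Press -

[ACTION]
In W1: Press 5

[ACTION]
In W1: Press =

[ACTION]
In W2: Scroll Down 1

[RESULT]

                                        
      ┏━━━━━━━━━━━━━━━━━━━━━━━━━━━━┓    
      ┃ Calculator                 ┃    
      ┠────────────────────────────┨    
┏━━━━━━━━━━━━━━━━━━━━━━━━━━━━━━━━━━━━━━┓
┃ TabContainer                         ┃
┠──────────────────────────────────────┨
┃[app.ini]│ config.yaml                ┃
┃──────────────────────────────────────┃
┃# cache configuration                 ┃
┃retry_count = true                    ┃
┃workers = 30                          ┃
┃log_level = 4                         ┃
┃buffer_size = 0.0.0.0                 ┃
┃max_retries = 30                      ┃
┃                                      ┃
┃                                      ┃
┃                                      ┃
┃                                      ┃
┃                                      ┃
┃                                      ┃
┃                                      ┃


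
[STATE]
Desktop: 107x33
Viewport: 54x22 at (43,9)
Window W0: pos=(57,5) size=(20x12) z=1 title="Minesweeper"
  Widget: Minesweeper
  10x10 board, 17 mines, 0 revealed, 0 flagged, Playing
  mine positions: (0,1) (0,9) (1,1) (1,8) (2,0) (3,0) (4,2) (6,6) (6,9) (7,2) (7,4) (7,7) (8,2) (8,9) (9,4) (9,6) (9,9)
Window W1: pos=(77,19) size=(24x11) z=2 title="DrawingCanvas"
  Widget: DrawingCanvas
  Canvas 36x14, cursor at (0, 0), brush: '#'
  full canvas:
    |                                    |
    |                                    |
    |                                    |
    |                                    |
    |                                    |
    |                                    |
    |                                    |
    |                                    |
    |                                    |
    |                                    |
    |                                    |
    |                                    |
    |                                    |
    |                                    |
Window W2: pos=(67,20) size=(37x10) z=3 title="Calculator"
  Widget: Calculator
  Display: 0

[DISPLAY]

              ┃■■■■■■■■■■        ┃                    
              ┃■■■■■■■■■■        ┃                    
              ┃■■■■■■■■■■        ┃                    
              ┃■■■■■■■■■■        ┃                    
              ┃■■■■■■■■■■        ┃                    
              ┃■■■■■■■■■■        ┃                    
              ┃■■■■■■■■■■        ┃                    
              ┗━━━━━━━━━━━━━━━━━━┛                    
                                                      
                                                      
                                  ┏━━━━━━━━━━━━━━━━━━━
                        ┏━━━━━━━━━━━━━━━━━━━━━━━━━━━━━
                        ┃ Calculator                  
                        ┠─────────────────────────────
                        ┃                             
                        ┃┌───┬───┬───┬───┐            
                        ┃│ 7 │ 8 │ 9 │ ÷ │            
                        ┃├───┼───┼───┼───┤            
                        ┃│ 4 │ 5 │ 6 │ × │            
                        ┃└───┴───┴───┴───┘            
                        ┗━━━━━━━━━━━━━━━━━━━━━━━━━━━━━
                                                      


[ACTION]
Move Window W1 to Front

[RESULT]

              ┃■■■■■■■■■■        ┃                    
              ┃■■■■■■■■■■        ┃                    
              ┃■■■■■■■■■■        ┃                    
              ┃■■■■■■■■■■        ┃                    
              ┃■■■■■■■■■■        ┃                    
              ┃■■■■■■■■■■        ┃                    
              ┃■■■■■■■■■■        ┃                    
              ┗━━━━━━━━━━━━━━━━━━┛                    
                                                      
                                                      
                                  ┏━━━━━━━━━━━━━━━━━━━
                        ┏━━━━━━━━━┃ DrawingCanvas     
                        ┃ Calculat┠───────────────────
                        ┠─────────┃+                  
                        ┃         ┃                   
                        ┃┌───┬───┬┃                   
                        ┃│ 7 │ 8 │┃                   
                        ┃├───┼───┼┃                   
                        ┃│ 4 │ 5 │┃                   
                        ┃└───┴───┴┃                   
                        ┗━━━━━━━━━┗━━━━━━━━━━━━━━━━━━━
                                                      


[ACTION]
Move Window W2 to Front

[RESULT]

              ┃■■■■■■■■■■        ┃                    
              ┃■■■■■■■■■■        ┃                    
              ┃■■■■■■■■■■        ┃                    
              ┃■■■■■■■■■■        ┃                    
              ┃■■■■■■■■■■        ┃                    
              ┃■■■■■■■■■■        ┃                    
              ┃■■■■■■■■■■        ┃                    
              ┗━━━━━━━━━━━━━━━━━━┛                    
                                                      
                                                      
                                  ┏━━━━━━━━━━━━━━━━━━━
                        ┏━━━━━━━━━━━━━━━━━━━━━━━━━━━━━
                        ┃ Calculator                  
                        ┠─────────────────────────────
                        ┃                             
                        ┃┌───┬───┬───┬───┐            
                        ┃│ 7 │ 8 │ 9 │ ÷ │            
                        ┃├───┼───┼───┼───┤            
                        ┃│ 4 │ 5 │ 6 │ × │            
                        ┃└───┴───┴───┴───┘            
                        ┗━━━━━━━━━━━━━━━━━━━━━━━━━━━━━
                                                      


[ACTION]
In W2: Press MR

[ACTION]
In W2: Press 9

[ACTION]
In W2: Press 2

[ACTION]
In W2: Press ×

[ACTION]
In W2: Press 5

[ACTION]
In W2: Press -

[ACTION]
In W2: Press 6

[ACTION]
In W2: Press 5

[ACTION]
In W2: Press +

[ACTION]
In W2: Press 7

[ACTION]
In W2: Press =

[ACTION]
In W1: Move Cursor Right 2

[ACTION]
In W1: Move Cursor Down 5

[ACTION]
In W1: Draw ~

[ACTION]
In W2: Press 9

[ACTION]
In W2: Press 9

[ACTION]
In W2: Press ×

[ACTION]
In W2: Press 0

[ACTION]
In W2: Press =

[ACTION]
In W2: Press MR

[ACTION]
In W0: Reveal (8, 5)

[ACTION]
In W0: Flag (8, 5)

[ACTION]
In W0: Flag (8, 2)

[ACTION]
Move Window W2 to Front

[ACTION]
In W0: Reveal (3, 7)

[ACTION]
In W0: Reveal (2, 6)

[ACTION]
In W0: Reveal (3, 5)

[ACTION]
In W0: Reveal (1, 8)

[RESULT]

              ┃■✹2    1✹■        ┃                    
              ┃✹■1    111        ┃                    
              ┃✹■11              ┃                    
              ┃■■✹1              ┃                    
              ┃■■■1 11111        ┃                    
              ┃■■■212✹■■✹        ┃                    
              ┃■■✹■✹■■✹■■        ┃                    
              ┗━━━━━━━━━━━━━━━━━━┛                    
                                                      
                                                      
                                  ┏━━━━━━━━━━━━━━━━━━━
                        ┏━━━━━━━━━━━━━━━━━━━━━━━━━━━━━
                        ┃ Calculator                  
                        ┠─────────────────────────────
                        ┃                             
                        ┃┌───┬───┬───┬───┐            
                        ┃│ 7 │ 8 │ 9 │ ÷ │            
                        ┃├───┼───┼───┼───┤            
                        ┃│ 4 │ 5 │ 6 │ × │            
                        ┃└───┴───┴───┴───┘            
                        ┗━━━━━━━━━━━━━━━━━━━━━━━━━━━━━
                                                      


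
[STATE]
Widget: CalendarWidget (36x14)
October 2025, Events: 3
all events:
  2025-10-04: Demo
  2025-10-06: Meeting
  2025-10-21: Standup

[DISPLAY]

            October 2025            
Mo Tu We Th Fr Sa Su                
       1  2  3  4*  5               
 6*  7  8  9 10 11 12               
13 14 15 16 17 18 19                
20 21* 22 23 24 25 26               
27 28 29 30 31                      
                                    
                                    
                                    
                                    
                                    
                                    
                                    


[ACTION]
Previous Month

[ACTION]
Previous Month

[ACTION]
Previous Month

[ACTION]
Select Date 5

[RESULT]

             July 2025              
Mo Tu We Th Fr Sa Su                
    1  2  3  4 [ 5]  6              
 7  8  9 10 11 12 13                
14 15 16 17 18 19 20                
21 22 23 24 25 26 27                
28 29 30 31                         
                                    
                                    
                                    
                                    
                                    
                                    
                                    


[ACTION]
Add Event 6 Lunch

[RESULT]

             July 2025              
Mo Tu We Th Fr Sa Su                
    1  2  3  4 [ 5]  6*             
 7  8  9 10 11 12 13                
14 15 16 17 18 19 20                
21 22 23 24 25 26 27                
28 29 30 31                         
                                    
                                    
                                    
                                    
                                    
                                    
                                    


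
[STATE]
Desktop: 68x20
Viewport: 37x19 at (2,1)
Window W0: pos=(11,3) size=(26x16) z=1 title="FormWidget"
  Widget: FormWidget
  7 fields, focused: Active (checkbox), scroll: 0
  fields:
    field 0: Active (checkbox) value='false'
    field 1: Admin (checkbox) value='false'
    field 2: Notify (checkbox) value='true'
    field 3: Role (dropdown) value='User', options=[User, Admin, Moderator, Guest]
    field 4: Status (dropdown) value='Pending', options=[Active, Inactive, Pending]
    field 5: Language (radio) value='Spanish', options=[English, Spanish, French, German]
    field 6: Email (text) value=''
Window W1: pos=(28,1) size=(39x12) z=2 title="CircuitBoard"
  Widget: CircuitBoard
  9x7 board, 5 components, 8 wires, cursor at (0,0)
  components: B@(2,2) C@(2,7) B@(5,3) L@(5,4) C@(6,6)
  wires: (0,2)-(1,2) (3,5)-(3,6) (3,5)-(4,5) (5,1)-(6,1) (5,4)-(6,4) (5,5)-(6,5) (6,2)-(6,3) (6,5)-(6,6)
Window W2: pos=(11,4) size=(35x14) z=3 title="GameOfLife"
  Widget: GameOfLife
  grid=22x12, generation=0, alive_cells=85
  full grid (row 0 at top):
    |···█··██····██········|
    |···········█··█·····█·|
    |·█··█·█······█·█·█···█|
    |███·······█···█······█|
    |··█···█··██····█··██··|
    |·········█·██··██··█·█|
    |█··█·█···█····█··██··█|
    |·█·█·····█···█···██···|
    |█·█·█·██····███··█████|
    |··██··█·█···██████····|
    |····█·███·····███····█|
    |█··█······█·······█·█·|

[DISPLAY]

                          ┏━━━━━━━━━━
                          ┃ CircuitBo
         ┏━━━━━━━━━━━━━━━━┠──────────
         ┏━━━━━━━━━━━━━━━━━━━━━━━━━━━
         ┃ GameOfLife                
         ┠───────────────────────────
         ┃Gen: 0                     
         ┃···········█··█·····█·     
         ┃·█··█·█······█·█·█···█     
         ┃███·······█···█······█     
         ┃··█···█··██····█··██··     
         ┃·········█·██··██··█·█     
         ┃█··█·█···█····█··██··█     
         ┃·█·█·····█···█···██···     
         ┃█·█·█·██····███··█████     
         ┃··██··█·█···██████····     
         ┗━━━━━━━━━━━━━━━━━━━━━━━━━━━
         ┗━━━━━━━━━━━━━━━━━━━━━━━━┛  
                                     


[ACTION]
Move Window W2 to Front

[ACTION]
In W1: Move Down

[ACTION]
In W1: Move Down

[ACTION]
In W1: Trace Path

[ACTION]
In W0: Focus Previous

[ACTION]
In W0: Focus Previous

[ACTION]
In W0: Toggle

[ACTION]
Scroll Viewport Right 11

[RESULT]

               ┏━━━━━━━━━━━━━━━━━━━━━
               ┃ CircuitBoard        
━━━━━━━━━━━━━━━┠─────────────────────
━━━━━━━━━━━━━━━━━━━━━━━━━━━━━━━━┓7 8 
GameOfLife                      ┃    
────────────────────────────────┨    
en: 0                           ┃    
··········█··█·····█·           ┃    
█··█·█······█·█·█···█           ┃    
██·······█···█······█           ┃    
·█···█··██····█··██··           ┃    
········█·██··██··█·█           ┃━━━━
··█·█···█····█··██··█           ┃    
█·█·····█···█···██···           ┃    
·█·█·██····███··█████           ┃    
·██··█·█···██████····           ┃    
━━━━━━━━━━━━━━━━━━━━━━━━━━━━━━━━┛    
━━━━━━━━━━━━━━━━━━━━━━━┛             
                                     


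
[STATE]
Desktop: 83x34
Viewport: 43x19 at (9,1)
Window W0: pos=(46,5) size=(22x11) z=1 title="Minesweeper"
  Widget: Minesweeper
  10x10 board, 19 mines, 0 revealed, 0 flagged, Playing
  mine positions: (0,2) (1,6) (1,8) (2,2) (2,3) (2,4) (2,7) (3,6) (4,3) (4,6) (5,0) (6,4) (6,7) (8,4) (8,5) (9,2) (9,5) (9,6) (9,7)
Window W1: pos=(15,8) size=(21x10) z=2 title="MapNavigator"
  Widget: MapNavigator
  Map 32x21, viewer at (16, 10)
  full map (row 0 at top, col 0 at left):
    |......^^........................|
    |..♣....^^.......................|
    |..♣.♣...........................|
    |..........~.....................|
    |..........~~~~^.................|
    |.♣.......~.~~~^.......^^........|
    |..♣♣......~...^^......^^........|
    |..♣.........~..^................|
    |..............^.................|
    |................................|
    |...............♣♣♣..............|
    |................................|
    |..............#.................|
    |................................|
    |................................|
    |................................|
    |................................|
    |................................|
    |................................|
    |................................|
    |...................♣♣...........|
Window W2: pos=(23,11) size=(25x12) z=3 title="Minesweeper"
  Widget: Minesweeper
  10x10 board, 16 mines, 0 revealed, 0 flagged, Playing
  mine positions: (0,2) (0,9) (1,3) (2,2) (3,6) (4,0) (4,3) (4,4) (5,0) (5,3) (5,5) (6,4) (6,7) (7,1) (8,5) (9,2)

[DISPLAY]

                                           
                                           
                                           
                                           
                                     ┏━━━━━
                                     ┃ Mine
                                     ┠─────
      ┏━━━━━━━━━━━━━━━━━━━┓          ┃■■■■■
      ┃ MapNavigator      ┃          ┃■■■■■
      ┠───────────────────┨          ┃■■■■■
      ┃.....~.┏━━━━━━━━━━━━━━━━━━━━━━━┓■■■■
      ┃.......┃ Minesweeper           ┃■■■■
      ┃.......┠───────────────────────┨■■■■
      ┃.......┃■■■■■■■■■■             ┃■■■■
      ┃.......┃■■■■■■■■■■             ┃━━━━
      ┃.......┃■■■■■■■■■■             ┃    
      ┗━━━━━━━┃■■■■■■■■■■             ┃    
              ┃■■■■■■■■■■             ┃    
              ┃■■■■■■■■■■             ┃    


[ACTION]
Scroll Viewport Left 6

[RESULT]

                                           
                                           
                                           
                                           
                                           
                                           
                                           
            ┏━━━━━━━━━━━━━━━━━━━┓          
            ┃ MapNavigator      ┃          
            ┠───────────────────┨          
            ┃.....~.┏━━━━━━━━━━━━━━━━━━━━━━
            ┃.......┃ Minesweeper          
            ┃.......┠──────────────────────
            ┃.......┃■■■■■■■■■■            
            ┃.......┃■■■■■■■■■■            
            ┃.......┃■■■■■■■■■■            
            ┗━━━━━━━┃■■■■■■■■■■            
                    ┃■■■■■■■■■■            
                    ┃■■■■■■■■■■            


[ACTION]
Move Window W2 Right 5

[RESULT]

                                           
                                           
                                           
                                           
                                           
                                           
                                           
            ┏━━━━━━━━━━━━━━━━━━━┓          
            ┃ MapNavigator      ┃          
            ┠───────────────────┨          
            ┃.....~..^...┏━━━━━━━━━━━━━━━━━
            ┃.......^....┃ Minesweeper     
            ┃............┠─────────────────
            ┃........♣@♣.┃■■■■■■■■■■       
            ┃............┃■■■■■■■■■■       
            ┃.......#....┃■■■■■■■■■■       
            ┗━━━━━━━━━━━━┃■■■■■■■■■■       
                         ┃■■■■■■■■■■       
                         ┃■■■■■■■■■■       


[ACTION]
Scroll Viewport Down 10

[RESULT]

            ┃.....~..^...┏━━━━━━━━━━━━━━━━━
            ┃.......^....┃ Minesweeper     
            ┃............┠─────────────────
            ┃........♣@♣.┃■■■■■■■■■■       
            ┃............┃■■■■■■■■■■       
            ┃.......#....┃■■■■■■■■■■       
            ┗━━━━━━━━━━━━┃■■■■■■■■■■       
                         ┃■■■■■■■■■■       
                         ┃■■■■■■■■■■       
                         ┃■■■■■■■■■■       
                         ┃■■■■■■■■■■       
                         ┗━━━━━━━━━━━━━━━━━
                                           
                                           
                                           
                                           
                                           
                                           
                                           


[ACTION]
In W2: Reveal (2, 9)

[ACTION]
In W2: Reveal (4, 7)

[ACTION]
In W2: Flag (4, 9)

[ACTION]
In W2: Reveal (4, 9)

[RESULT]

            ┃.....~..^...┏━━━━━━━━━━━━━━━━━
            ┃.......^....┃ Minesweeper     
            ┃............┠─────────────────
            ┃........♣@♣.┃■■■■1   1■       
            ┃............┃■■■■1   11       
            ┃.......#....┃■■■■1111         
            ┗━━━━━━━━━━━━┃■■■■■■■1         
                         ┃■■■■■■■1         
                         ┃■■■■■■■11        
                         ┃■■■■■■■■1        
                         ┃■■■■■■211        
                         ┗━━━━━━━━━━━━━━━━━
                                           
                                           
                                           
                                           
                                           
                                           
                                           


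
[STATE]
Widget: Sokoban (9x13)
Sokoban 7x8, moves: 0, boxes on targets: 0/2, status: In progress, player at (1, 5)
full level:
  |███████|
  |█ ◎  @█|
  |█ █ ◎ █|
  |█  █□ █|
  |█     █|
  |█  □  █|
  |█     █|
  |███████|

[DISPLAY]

███████  
█ ◎  @█  
█ █ ◎ █  
█  █□ █  
█     █  
█  □  █  
█     █  
███████  
Moves: 0 
         
         
         
         


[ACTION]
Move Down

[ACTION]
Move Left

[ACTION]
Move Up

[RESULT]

███████  
█ ◎ @ █  
█ █ ◎ █  
█  █□ █  
█     █  
█  □  █  
█     █  
███████  
Moves: 3 
         
         
         
         


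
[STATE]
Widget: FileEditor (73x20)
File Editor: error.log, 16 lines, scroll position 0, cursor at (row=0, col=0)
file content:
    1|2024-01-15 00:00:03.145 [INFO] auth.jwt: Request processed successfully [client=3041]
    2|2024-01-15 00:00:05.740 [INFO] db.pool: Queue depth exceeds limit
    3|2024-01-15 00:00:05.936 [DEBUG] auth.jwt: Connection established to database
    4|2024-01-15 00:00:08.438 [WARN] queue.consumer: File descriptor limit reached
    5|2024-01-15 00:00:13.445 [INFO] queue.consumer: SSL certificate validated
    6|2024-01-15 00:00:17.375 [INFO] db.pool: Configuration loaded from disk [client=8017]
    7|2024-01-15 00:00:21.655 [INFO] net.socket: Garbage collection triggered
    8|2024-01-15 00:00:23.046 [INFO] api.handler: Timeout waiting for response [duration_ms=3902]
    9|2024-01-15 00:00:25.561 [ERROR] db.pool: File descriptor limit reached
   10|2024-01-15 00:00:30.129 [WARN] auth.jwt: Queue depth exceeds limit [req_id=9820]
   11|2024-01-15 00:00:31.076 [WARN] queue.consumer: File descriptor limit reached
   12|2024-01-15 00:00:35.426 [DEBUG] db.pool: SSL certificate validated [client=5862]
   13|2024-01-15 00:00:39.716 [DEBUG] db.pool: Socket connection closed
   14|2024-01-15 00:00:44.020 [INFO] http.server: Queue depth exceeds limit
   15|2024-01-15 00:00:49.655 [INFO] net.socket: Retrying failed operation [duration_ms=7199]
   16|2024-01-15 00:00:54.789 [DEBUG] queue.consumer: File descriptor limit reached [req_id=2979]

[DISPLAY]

█024-01-15 00:00:03.145 [INFO] auth.jwt: Request processed successfully ▲
2024-01-15 00:00:05.740 [INFO] db.pool: Queue depth exceeds limit       █
2024-01-15 00:00:05.936 [DEBUG] auth.jwt: Connection established to data░
2024-01-15 00:00:08.438 [WARN] queue.consumer: File descriptor limit rea░
2024-01-15 00:00:13.445 [INFO] queue.consumer: SSL certificate validated░
2024-01-15 00:00:17.375 [INFO] db.pool: Configuration loaded from disk [░
2024-01-15 00:00:21.655 [INFO] net.socket: Garbage collection triggered ░
2024-01-15 00:00:23.046 [INFO] api.handler: Timeout waiting for response░
2024-01-15 00:00:25.561 [ERROR] db.pool: File descriptor limit reached  ░
2024-01-15 00:00:30.129 [WARN] auth.jwt: Queue depth exceeds limit [req_░
2024-01-15 00:00:31.076 [WARN] queue.consumer: File descriptor limit rea░
2024-01-15 00:00:35.426 [DEBUG] db.pool: SSL certificate validated [clie░
2024-01-15 00:00:39.716 [DEBUG] db.pool: Socket connection closed       ░
2024-01-15 00:00:44.020 [INFO] http.server: Queue depth exceeds limit   ░
2024-01-15 00:00:49.655 [INFO] net.socket: Retrying failed operation [du░
2024-01-15 00:00:54.789 [DEBUG] queue.consumer: File descriptor limit re░
                                                                        ░
                                                                        ░
                                                                        ░
                                                                        ▼


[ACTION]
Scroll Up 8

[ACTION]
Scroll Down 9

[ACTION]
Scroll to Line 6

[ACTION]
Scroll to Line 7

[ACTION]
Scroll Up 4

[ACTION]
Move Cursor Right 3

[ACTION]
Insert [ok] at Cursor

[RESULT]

202ok█-01-15 00:00:03.145 [INFO] auth.jwt: Request processed successfull▲
2024-01-15 00:00:05.740 [INFO] db.pool: Queue depth exceeds limit       █
2024-01-15 00:00:05.936 [DEBUG] auth.jwt: Connection established to data░
2024-01-15 00:00:08.438 [WARN] queue.consumer: File descriptor limit rea░
2024-01-15 00:00:13.445 [INFO] queue.consumer: SSL certificate validated░
2024-01-15 00:00:17.375 [INFO] db.pool: Configuration loaded from disk [░
2024-01-15 00:00:21.655 [INFO] net.socket: Garbage collection triggered ░
2024-01-15 00:00:23.046 [INFO] api.handler: Timeout waiting for response░
2024-01-15 00:00:25.561 [ERROR] db.pool: File descriptor limit reached  ░
2024-01-15 00:00:30.129 [WARN] auth.jwt: Queue depth exceeds limit [req_░
2024-01-15 00:00:31.076 [WARN] queue.consumer: File descriptor limit rea░
2024-01-15 00:00:35.426 [DEBUG] db.pool: SSL certificate validated [clie░
2024-01-15 00:00:39.716 [DEBUG] db.pool: Socket connection closed       ░
2024-01-15 00:00:44.020 [INFO] http.server: Queue depth exceeds limit   ░
2024-01-15 00:00:49.655 [INFO] net.socket: Retrying failed operation [du░
2024-01-15 00:00:54.789 [DEBUG] queue.consumer: File descriptor limit re░
                                                                        ░
                                                                        ░
                                                                        ░
                                                                        ▼


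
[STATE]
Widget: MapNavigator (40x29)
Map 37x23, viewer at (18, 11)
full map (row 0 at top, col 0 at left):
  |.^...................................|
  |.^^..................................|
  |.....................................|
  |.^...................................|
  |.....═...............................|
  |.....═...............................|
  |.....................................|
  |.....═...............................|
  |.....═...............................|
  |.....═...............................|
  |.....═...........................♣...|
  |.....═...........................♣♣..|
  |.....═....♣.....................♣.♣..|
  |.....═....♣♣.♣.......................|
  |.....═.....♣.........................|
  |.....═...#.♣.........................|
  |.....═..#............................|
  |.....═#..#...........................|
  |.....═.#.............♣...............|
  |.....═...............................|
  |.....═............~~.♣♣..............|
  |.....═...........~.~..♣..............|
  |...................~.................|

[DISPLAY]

                                        
                                        
                                        
  .^................................... 
  .^^.................................. 
  ..................................... 
  .^................................... 
  .....═............................... 
  .....═............................... 
  ..................................... 
  .....═............................... 
  .....═............................... 
  .....═............................... 
  .....═...........................♣... 
  .....═............@..............♣♣.. 
  .....═....♣.....................♣.♣.. 
  .....═....♣♣.♣....................... 
  .....═.....♣......................... 
  .....═...#.♣......................... 
  .....═..#............................ 
  .....═#..#........................... 
  .....═.#.............♣............... 
  .....═............................... 
  .....═............~~.♣♣.............. 
  .....═...........~.~..♣.............. 
  ...................~................. 
                                        
                                        
                                        


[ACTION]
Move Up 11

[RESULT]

                                        
                                        
                                        
                                        
                                        
                                        
                                        
                                        
                                        
                                        
                                        
                                        
                                        
                                        
  .^................@.................. 
  .^^.................................. 
  ..................................... 
  .^................................... 
  .....═............................... 
  .....═............................... 
  ..................................... 
  .....═............................... 
  .....═............................... 
  .....═............................... 
  .....═...........................♣... 
  .....═...........................♣♣.. 
  .....═....♣.....................♣.♣.. 
  .....═....♣♣.♣....................... 
  .....═.....♣......................... 


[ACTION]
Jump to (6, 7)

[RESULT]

                                        
                                        
                                        
                                        
                                        
                                        
                                        
              .^........................
              .^^.......................
              ..........................
              .^........................
              .....═....................
              .....═....................
              ..........................
              .....═@...................
              .....═....................
              .....═....................
              .....═....................
              .....═....................
              .....═....♣...............
              .....═....♣♣.♣............
              .....═.....♣..............
              .....═...#.♣..............
              .....═..#.................
              .....═#..#................
              .....═.#.............♣....
              .....═....................
              .....═............~~.♣♣...
              .....═...........~.~..♣...


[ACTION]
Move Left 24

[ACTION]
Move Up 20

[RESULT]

                                        
                                        
                                        
                                        
                                        
                                        
                                        
                                        
                                        
                                        
                                        
                                        
                                        
                                        
                    @^..................
                    .^^.................
                    ....................
                    .^..................
                    .....═..............
                    .....═..............
                    ....................
                    .....═..............
                    .....═..............
                    .....═..............
                    .....═..............
                    .....═..............
                    .....═....♣.........
                    .....═....♣♣.♣......
                    .....═.....♣........


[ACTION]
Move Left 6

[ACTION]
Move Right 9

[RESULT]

                                        
                                        
                                        
                                        
                                        
                                        
                                        
                                        
                                        
                                        
                                        
                                        
                                        
                                        
           .^.......@...................
           .^^..........................
           .............................
           .^...........................
           .....═.......................
           .....═.......................
           .............................
           .....═.......................
           .....═.......................
           .....═.......................
           .....═.......................
           .....═.......................
           .....═....♣..................
           .....═....♣♣.♣...............
           .....═.....♣.................
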